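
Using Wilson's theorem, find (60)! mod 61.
By Wilson's theorem, (60)! ≡ -1 ≡ 60 (mod 61)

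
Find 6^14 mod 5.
Using Fermat: 6^{4} ≡ 1 mod 5. 14 ≡ 2 mod 4. So 6^{14} ≡ 6^{2} ≡ 1 mod 5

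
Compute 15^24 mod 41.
By repeated squaring (mod 41): 15^{1}≡15, 15^{2}≡20, 15^{4}≡31, 15^{8}≡18, 15^{16}≡37. Then 15^{24} = 15^{16+8} ≡ 37 × 18 ≡ 10 (mod 41)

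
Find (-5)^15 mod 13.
Using Fermat: (-5)^{12} ≡ 1 mod 13. 15 ≡ 3 mod 12. So (-5)^{15} ≡ (-5)^{3} ≡ 5 mod 13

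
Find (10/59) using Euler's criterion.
(10/59) = 10^{29} mod 59 = -1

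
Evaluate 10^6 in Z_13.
By repeated squaring mod 13: 10^{1}≡10, 10^{2}≡9, 10^{4}≡3. Then 10^{6} = 10^{4+2} ≡ 3 × 9 ≡ 1 mod 13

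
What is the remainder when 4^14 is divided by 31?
By repeated squaring mod 31: 4^{1}≡4, 4^{2}≡16, 4^{4}≡8, 4^{8}≡2. Then 4^{14} = 4^{8+4+2} ≡ 2 × 8 × 16 ≡ 8 mod 31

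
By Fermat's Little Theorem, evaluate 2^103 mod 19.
By Fermat: 2^{18} ≡ 1 mod 19. 103 = 5×18 + 13. So 2^{103} ≡ 2^{13} ≡ 3 mod 19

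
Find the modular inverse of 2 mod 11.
Since 11 is prime, by Fermat 2^(-1) ≡ 2^{9} ≡ 6 mod 11. Verify: 2 × 6 = 12 ≡ 1 mod 11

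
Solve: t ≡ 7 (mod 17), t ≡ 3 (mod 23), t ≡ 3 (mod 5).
M = 17 × 23 × 5 = 1955. M₁ = 115, y₁ ≡ 4 (mod 17). M₂ = 85, y₂ ≡ 13 (mod 23). M₃ = 391, y₃ ≡ 1 (mod 5). t = 7×115×4 + 3×85×13 + 3×391×1 ≡ 1843 (mod 1955)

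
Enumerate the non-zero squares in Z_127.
Squares in Z_127*: {1, 2, 4, 8, 9, 11, 13, 15, 16, 17, 18, 19, 21, 22, 25, 26, 30, 31, 32, 34, 35, 36, 37, 38, 41, 42, 44, 47, 49, 50, 52, 60, 61, 62, 64, 68, 69, 70, 71, 72, 73, 74, 76, 79, 81, 82, 84, 87, 88, 94, 98, 99, 100, 103, 104, 107, 113, 115, 117, 120, 121, 122, 124}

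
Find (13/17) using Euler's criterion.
(13/17) = 13^{8} mod 17 = 1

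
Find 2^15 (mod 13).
Using Fermat: 2^{12} ≡ 1 (mod 13). 15 ≡ 3 (mod 12). So 2^{15} ≡ 2^{3} ≡ 8 (mod 13)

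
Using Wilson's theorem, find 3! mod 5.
(4)! = (3)! × (4) ≡ -1 mod 5. So (3)! ≡ -1 × (4)^(-1) ≡ (-1)×(-1) = 1 mod 5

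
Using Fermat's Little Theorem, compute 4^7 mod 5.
By Fermat: 4^{4} ≡ 1 (mod 5). So 4^{7} = 4^{4} · 4^{3} ≡ 4^{3} ≡ 4 (mod 5)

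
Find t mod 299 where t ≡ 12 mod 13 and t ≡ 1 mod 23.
M = 13 × 23 = 299. M₁ = 23, y₁ ≡ 4 mod 13. M₂ = 13, y₂ ≡ 16 mod 23. t = 12×23×4 + 1×13×16 ≡ 116 mod 299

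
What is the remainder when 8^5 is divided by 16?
By repeated squaring (mod 16): 8^{1}≡8, 8^{2}≡0, 8^{4}≡0. Then 8^{5} = 8^{4+1} ≡ 0 × 8 ≡ 0 (mod 16)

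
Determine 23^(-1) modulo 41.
Since 41 is prime, by Fermat 23^(-1) ≡ 23^{39} ≡ 25 (mod 41). Verify: 23 × 25 = 575 ≡ 1 (mod 41)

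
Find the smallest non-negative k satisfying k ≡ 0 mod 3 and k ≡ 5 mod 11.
M = 3 × 11 = 33. M₁ = 11, y₁ ≡ 2 mod 3. M₂ = 3, y₂ ≡ 4 mod 11. k = 0×11×2 + 5×3×4 ≡ 27 mod 33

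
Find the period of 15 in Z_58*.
Powers of 15 mod 58: 15^1≡15, 15^2≡51, 15^3≡11, 15^4≡49, 15^5≡39, 15^6≡5, 15^7≡17, 15^8≡23, 15^9≡55, 15^10≡13, 15^11≡21, 15^12≡25, 15^13≡27, 15^14≡57, 15^15≡43, 15^16≡7, 15^17≡47, 15^18≡9, 15^19≡19, 15^20≡53, 15^21≡41, 15^22≡35, 15^23≡3, 15^24≡45, 15^25≡37, 15^26≡33, 15^27≡31, 15^28≡1. So the order of 15 is 28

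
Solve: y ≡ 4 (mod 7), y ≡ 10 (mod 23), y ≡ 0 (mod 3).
M = 7 × 23 × 3 = 483. M₁ = 69, y₁ ≡ 6 (mod 7). M₂ = 21, y₂ ≡ 11 (mod 23). M₃ = 161, y₃ ≡ 2 (mod 3). y = 4×69×6 + 10×21×11 + 0×161×2 ≡ 102 (mod 483)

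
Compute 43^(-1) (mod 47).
Since 47 is prime, by Fermat 43^(-1) ≡ 43^{45} ≡ 35 (mod 47). Verify: 43 × 35 = 1505 ≡ 1 (mod 47)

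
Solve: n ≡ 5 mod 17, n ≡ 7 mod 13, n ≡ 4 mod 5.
M = 17 × 13 × 5 = 1105. M₁ = 65, y₁ ≡ 11 mod 17. M₂ = 85, y₂ ≡ 2 mod 13. M₃ = 221, y₃ ≡ 1 mod 5. n = 5×65×11 + 7×85×2 + 4×221×1 ≡ 124 mod 1105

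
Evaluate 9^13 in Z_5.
Using Fermat: 9^{4} ≡ 1 (mod 5). 13 ≡ 1 (mod 4). So 9^{13} ≡ 9^{1} ≡ 4 (mod 5)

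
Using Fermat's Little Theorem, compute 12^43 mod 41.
By Fermat: 12^{40} ≡ 1 (mod 41). So 12^{43} = 12^{40} · 12^{3} ≡ 12^{3} ≡ 6 (mod 41)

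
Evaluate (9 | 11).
(9/11) = 9^{5} mod 11 = 1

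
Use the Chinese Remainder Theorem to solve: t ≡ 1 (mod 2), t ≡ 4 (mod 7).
M = 2 × 7 = 14. M₁ = 7, y₁ ≡ 1 (mod 2). M₂ = 2, y₂ ≡ 4 (mod 7). t = 1×7×1 + 4×2×4 ≡ 11 (mod 14)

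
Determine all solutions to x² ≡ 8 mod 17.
The square roots of 8 mod 17 are 12 and 5. Verify: 12² = 144 ≡ 8 mod 17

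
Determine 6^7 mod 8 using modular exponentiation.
By repeated squaring (mod 8): 6^{1}≡6, 6^{2}≡4, 6^{4}≡0. Then 6^{7} = 6^{4+2+1} ≡ 0 × 4 × 6 ≡ 0 (mod 8)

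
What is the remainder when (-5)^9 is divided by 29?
By repeated squaring mod 29: (-5)^{1}≡24, (-5)^{2}≡25, (-5)^{4}≡16, (-5)^{8}≡24. Then (-5)^{9} = (-5)^{8+1} ≡ 24 × 24 ≡ 25 mod 29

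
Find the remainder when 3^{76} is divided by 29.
By Fermat: 3^{28} ≡ 1 mod 29. 76 = 2×28 + 20. So 3^{76} ≡ 3^{20} ≡ 25 mod 29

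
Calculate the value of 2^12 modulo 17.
By repeated squaring mod 17: 2^{1}≡2, 2^{2}≡4, 2^{4}≡16, 2^{8}≡1. Then 2^{12} = 2^{8+4} ≡ 1 × 16 ≡ 16 mod 17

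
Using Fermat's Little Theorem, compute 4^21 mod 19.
By Fermat: 4^{18} ≡ 1 (mod 19). So 4^{21} = 4^{18} · 4^{3} ≡ 4^{3} ≡ 7 (mod 19)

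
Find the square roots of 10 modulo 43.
The square roots of 10 mod 43 are 15 and 28. Verify: 15² = 225 ≡ 10 mod 43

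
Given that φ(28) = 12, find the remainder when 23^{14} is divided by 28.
By Euler: 23^{12} ≡ 1 (mod 28) since gcd(23, 28) = 1. 14 = 1×12 + 2. So 23^{14} ≡ 23^{2} ≡ 25 (mod 28)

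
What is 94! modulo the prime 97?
(96)! = (94)! × (95) × (96) ≡ -1 mod 97. So (94)! ≡ -1 × [(96)(95)]^(-1) ≡ 48 mod 97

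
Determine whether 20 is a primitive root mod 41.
20^{20} ≡ 1 mod 41 and 20 < 40, so ord_41(20) = 20 ≠ 40 and 20 is not a primitive root.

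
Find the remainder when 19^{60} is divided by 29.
By Fermat: 19^{28} ≡ 1 (mod 29). 60 = 2×28 + 4. So 19^{60} ≡ 19^{4} ≡ 24 (mod 29)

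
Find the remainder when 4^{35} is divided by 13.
By Fermat: 4^{12} ≡ 1 mod 13. 35 = 2×12 + 11. So 4^{35} ≡ 4^{11} ≡ 10 mod 13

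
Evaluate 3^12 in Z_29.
By repeated squaring mod 29: 3^{1}≡3, 3^{2}≡9, 3^{4}≡23, 3^{8}≡7. Then 3^{12} = 3^{8+4} ≡ 7 × 23 ≡ 16 mod 29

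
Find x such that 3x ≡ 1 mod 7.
Since 7 is prime, by Fermat 3^(-1) ≡ 3^{5} ≡ 5 mod 7. Verify: 3 × 5 = 15 ≡ 1 mod 7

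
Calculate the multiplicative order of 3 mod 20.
Powers of 3 mod 20: 3^1≡3, 3^2≡9, 3^3≡7, 3^4≡1. ord_20(3) = 4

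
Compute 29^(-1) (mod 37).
Since 37 is prime, by Fermat 29^(-1) ≡ 29^{35} ≡ 23 (mod 37). Verify: 29 × 23 = 667 ≡ 1 (mod 37)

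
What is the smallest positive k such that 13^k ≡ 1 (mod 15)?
Powers of 13 mod 15: 13^1≡13, 13^2≡4, 13^3≡7, 13^4≡1. Order = 4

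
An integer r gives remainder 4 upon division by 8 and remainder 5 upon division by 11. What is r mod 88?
M = 8 × 11 = 88. M₁ = 11, y₁ ≡ 3 mod 8. M₂ = 8, y₂ ≡ 7 mod 11. r = 4×11×3 + 5×8×7 ≡ 60 mod 88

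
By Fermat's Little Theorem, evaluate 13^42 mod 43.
By Fermat's Little Theorem, 13^{42} ≡ 1 mod 43 since 43 is prime and gcd(13, 43) = 1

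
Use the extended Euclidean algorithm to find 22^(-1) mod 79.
Extended GCD: 22(18) + 79(-5) = 1. So 22^(-1) ≡ 18 (mod 79). Verify: 22 × 18 = 396 ≡ 1 (mod 79)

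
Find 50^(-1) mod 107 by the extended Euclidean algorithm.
Extended GCD: 50(15) + 107(-7) = 1. So 50^(-1) ≡ 15 mod 107. Verify: 50 × 15 = 750 ≡ 1 mod 107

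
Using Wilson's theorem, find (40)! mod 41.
By Wilson's theorem, (40)! ≡ -1 ≡ 40 (mod 41)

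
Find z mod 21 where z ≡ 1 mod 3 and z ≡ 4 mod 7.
M = 3 × 7 = 21. M₁ = 7, y₁ ≡ 1 mod 3. M₂ = 3, y₂ ≡ 5 mod 7. z = 1×7×1 + 4×3×5 ≡ 4 mod 21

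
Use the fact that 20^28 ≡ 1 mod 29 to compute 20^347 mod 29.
By Fermat: 20^{28} ≡ 1 mod 29. 347 ≡ 11 mod 28. So 20^{347} ≡ 20^{11} ≡ 7 mod 29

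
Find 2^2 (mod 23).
2^{2} = 4 ≡ 4 (mod 23)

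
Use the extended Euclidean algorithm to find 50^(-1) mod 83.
Extended GCD: 50(5) + 83(-3) = 1. So 50^(-1) ≡ 5 (mod 83). Verify: 50 × 5 = 250 ≡ 1 (mod 83)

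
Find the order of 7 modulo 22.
Powers of 7 mod 22: 7^1≡7, 7^2≡5, 7^3≡13, 7^4≡3, 7^5≡21, 7^6≡15, 7^7≡17, 7^8≡9, 7^9≡19, 7^10≡1. Order = 10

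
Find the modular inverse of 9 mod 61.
Since 61 is prime, by Fermat 9^(-1) ≡ 9^{59} ≡ 34 mod 61. Verify: 9 × 34 = 306 ≡ 1 mod 61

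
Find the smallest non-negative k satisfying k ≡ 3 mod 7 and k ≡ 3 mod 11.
M = 7 × 11 = 77. M₁ = 11, y₁ ≡ 2 mod 7. M₂ = 7, y₂ ≡ 8 mod 11. k = 3×11×2 + 3×7×8 ≡ 3 mod 77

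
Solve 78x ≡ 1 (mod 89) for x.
Since 89 is prime, by Fermat 78^(-1) ≡ 78^{87} ≡ 8 (mod 89). Verify: 78 × 8 = 624 ≡ 1 (mod 89)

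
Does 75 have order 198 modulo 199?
ord_199(75) divides 198. For each prime q|198: 75^{99}≡198, 75^{66}≡106, 75^{18}≡103, none ≡ 1. So 75 has order 198 and is a primitive root mod 199.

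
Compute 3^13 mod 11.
Using Fermat: 3^{10} ≡ 1 (mod 11). 13 ≡ 3 (mod 10). So 3^{13} ≡ 3^{3} ≡ 5 (mod 11)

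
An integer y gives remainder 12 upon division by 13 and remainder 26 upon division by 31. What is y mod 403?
M = 13 × 31 = 403. M₁ = 31, y₁ ≡ 8 mod 13. M₂ = 13, y₂ ≡ 12 mod 31. y = 12×31×8 + 26×13×12 ≡ 181 mod 403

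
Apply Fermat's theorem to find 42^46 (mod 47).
By Fermat's Little Theorem, 42^{46} ≡ 1 (mod 47) since 47 is prime and gcd(42, 47) = 1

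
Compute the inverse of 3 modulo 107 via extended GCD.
Extended GCD: 3(36) + 107(-1) = 1. So 3^(-1) ≡ 36 (mod 107). Verify: 3 × 36 = 108 ≡ 1 (mod 107)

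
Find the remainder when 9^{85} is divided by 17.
By Fermat: 9^{16} ≡ 1 mod 17. 85 = 5×16 + 5. So 9^{85} ≡ 9^{5} ≡ 8 mod 17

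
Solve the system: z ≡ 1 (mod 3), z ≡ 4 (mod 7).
M = 3 × 7 = 21. M₁ = 7, y₁ ≡ 1 (mod 3). M₂ = 3, y₂ ≡ 5 (mod 7). z = 1×7×1 + 4×3×5 ≡ 4 (mod 21)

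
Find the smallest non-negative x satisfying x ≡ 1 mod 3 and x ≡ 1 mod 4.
M = 3 × 4 = 12. M₁ = 4, y₁ ≡ 1 mod 3. M₂ = 3, y₂ ≡ 3 mod 4. x = 1×4×1 + 1×3×3 ≡ 1 mod 12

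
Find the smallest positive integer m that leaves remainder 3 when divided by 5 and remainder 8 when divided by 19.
M = 5 × 19 = 95. M₁ = 19, y₁ ≡ 4 mod 5. M₂ = 5, y₂ ≡ 4 mod 19. m = 3×19×4 + 8×5×4 ≡ 8 mod 95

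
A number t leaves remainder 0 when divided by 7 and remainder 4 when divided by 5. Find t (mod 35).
M = 7 × 5 = 35. M₁ = 5, y₁ ≡ 3 (mod 7). M₂ = 7, y₂ ≡ 3 (mod 5). t = 0×5×3 + 4×7×3 ≡ 14 (mod 35)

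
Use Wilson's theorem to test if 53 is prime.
(52)! mod 53 = 52. Since 52 ≡ -1 mod 53, 53 is prime.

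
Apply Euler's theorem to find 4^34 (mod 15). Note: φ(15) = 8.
By Euler: 4^{8} ≡ 1 (mod 15) since gcd(4, 15) = 1. 34 = 4×8 + 2. So 4^{34} ≡ 4^{2} ≡ 1 (mod 15)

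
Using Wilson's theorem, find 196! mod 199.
(198)! = (196)! × (197) × (198) ≡ -1 mod 199. So (196)! ≡ -1 × [(198)(197)]^(-1) ≡ 99 mod 199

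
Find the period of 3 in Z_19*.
Powers of 3 mod 19: 3^1≡3, 3^2≡9, 3^3≡8, 3^4≡5, 3^5≡15, 3^6≡7, 3^7≡2, 3^8≡6, 3^9≡18, 3^10≡16, 3^11≡10, 3^12≡11, 3^13≡14, 3^14≡4, 3^15≡12, 3^16≡17, 3^17≡13, 3^18≡1. So the order of 3 is 18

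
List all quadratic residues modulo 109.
Quadratic residues modulo 109: {1, 3, 4, 5, 7, 9, 12, 15, 16, 20, 21, 22, 25, 26, 27, 28, 29, 31, 34, 35, 36, 38, 43, 45, 46, 48, 49, 60, 61, 63, 64, 66, 71, 73, 74, 75, 78, 80, 81, 82, 83, 84, 87, 88, 89, 93, 94, 97, 100, 102, 104, 105, 106, 108}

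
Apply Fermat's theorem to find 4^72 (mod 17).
By Fermat: 4^{16} ≡ 1 (mod 17). 72 = 4×16 + 8. So 4^{72} ≡ 4^{8} ≡ 1 (mod 17)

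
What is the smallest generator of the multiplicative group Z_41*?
g = 6. Powers: [6, 36, 11, 25, 27, 39, ...] generates all 40 non-zero residues.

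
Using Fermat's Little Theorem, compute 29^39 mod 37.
By Fermat: 29^{36} ≡ 1 mod 37. So 29^{39} = 29^{36} · 29^{3} ≡ 29^{3} ≡ 6 mod 37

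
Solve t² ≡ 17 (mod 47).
The square roots of 17 mod 47 are 8 and 39. Verify: 8² = 64 ≡ 17 (mod 47)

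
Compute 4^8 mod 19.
By repeated squaring mod 19: 4^{1}≡4, 4^{2}≡16, 4^{4}≡9, 4^{8}≡5. So 4^{8} ≡ 5 mod 19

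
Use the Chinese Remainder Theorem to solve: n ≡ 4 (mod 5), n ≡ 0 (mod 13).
M = 5 × 13 = 65. M₁ = 13, y₁ ≡ 2 (mod 5). M₂ = 5, y₂ ≡ 8 (mod 13). n = 4×13×2 + 0×5×8 ≡ 39 (mod 65)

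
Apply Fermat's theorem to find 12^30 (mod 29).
By Fermat: 12^{28} ≡ 1 (mod 29). So 12^{30} = 12^{28} · 12^{2} ≡ 12^{2} ≡ 28 (mod 29)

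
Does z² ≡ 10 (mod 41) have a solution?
By Euler's criterion: 10^{20} ≡ 1 (mod 41). Since this equals 1, 10 is a QR.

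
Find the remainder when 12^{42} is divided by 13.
By Fermat: 12^{12} ≡ 1 (mod 13). 42 = 3×12 + 6. So 12^{42} ≡ 12^{6} ≡ 1 (mod 13)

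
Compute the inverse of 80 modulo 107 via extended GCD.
Extended GCD: 80(-4) + 107(3) = 1. So 80^(-1) ≡ -4 ≡ 103 mod 107. Verify: 80 × 103 = 8240 ≡ 1 mod 107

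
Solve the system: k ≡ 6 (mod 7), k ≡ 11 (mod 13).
M = 7 × 13 = 91. M₁ = 13, y₁ ≡ 6 (mod 7). M₂ = 7, y₂ ≡ 2 (mod 13). k = 6×13×6 + 11×7×2 ≡ 76 (mod 91)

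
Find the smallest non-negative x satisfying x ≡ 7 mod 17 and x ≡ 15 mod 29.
M = 17 × 29 = 493. M₁ = 29, y₁ ≡ 10 mod 17. M₂ = 17, y₂ ≡ 12 mod 29. x = 7×29×10 + 15×17×12 ≡ 160 mod 493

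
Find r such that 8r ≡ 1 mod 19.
Since 19 is prime, by Fermat 8^(-1) ≡ 8^{17} ≡ 12 mod 19. Verify: 8 × 12 = 96 ≡ 1 mod 19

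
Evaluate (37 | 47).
(37/47) = 37^{23} mod 47 = 1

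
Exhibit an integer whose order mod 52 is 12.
37 has order 12 mod 52 since 37^{12} ≡ 1 mod 52 and no smaller power works.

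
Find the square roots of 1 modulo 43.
The square roots of 1 mod 43 are 1 and 42. Verify: 1² = 1 ≡ 1 mod 43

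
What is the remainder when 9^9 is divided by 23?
By repeated squaring mod 23: 9^{1}≡9, 9^{2}≡12, 9^{4}≡6, 9^{8}≡13. Then 9^{9} = 9^{8+1} ≡ 13 × 9 ≡ 2 mod 23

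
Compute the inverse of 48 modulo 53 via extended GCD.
Extended GCD: 48(21) + 53(-19) = 1. So 48^(-1) ≡ 21 mod 53. Verify: 48 × 21 = 1008 ≡ 1 mod 53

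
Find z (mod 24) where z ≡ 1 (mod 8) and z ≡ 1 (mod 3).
M = 8 × 3 = 24. M₁ = 3, y₁ ≡ 3 (mod 8). M₂ = 8, y₂ ≡ 2 (mod 3). z = 1×3×3 + 1×8×2 ≡ 1 (mod 24)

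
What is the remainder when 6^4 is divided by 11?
6^{4} = 1296 ≡ 9 mod 11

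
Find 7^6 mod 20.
By repeated squaring mod 20: 7^{1}≡7, 7^{2}≡9, 7^{4}≡1. Then 7^{6} = 7^{4+2} ≡ 1 × 9 ≡ 9 mod 20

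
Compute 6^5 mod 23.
By repeated squaring (mod 23): 6^{1}≡6, 6^{2}≡13, 6^{4}≡8. Then 6^{5} = 6^{4+1} ≡ 8 × 6 ≡ 2 (mod 23)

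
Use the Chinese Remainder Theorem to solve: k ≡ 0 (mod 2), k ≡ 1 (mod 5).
M = 2 × 5 = 10. M₁ = 5, y₁ ≡ 1 (mod 2). M₂ = 2, y₂ ≡ 3 (mod 5). k = 0×5×1 + 1×2×3 ≡ 6 (mod 10)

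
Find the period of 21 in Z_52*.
Powers of 21 mod 52: 21^1≡21, 21^2≡25, 21^3≡5, 21^4≡1. So the order of 21 is 4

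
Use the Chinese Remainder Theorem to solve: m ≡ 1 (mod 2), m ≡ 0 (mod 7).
M = 2 × 7 = 14. M₁ = 7, y₁ ≡ 1 (mod 2). M₂ = 2, y₂ ≡ 4 (mod 7). m = 1×7×1 + 0×2×4 ≡ 7 (mod 14)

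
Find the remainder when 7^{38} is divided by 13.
By Fermat: 7^{12} ≡ 1 mod 13. 38 = 3×12 + 2. So 7^{38} ≡ 7^{2} ≡ 10 mod 13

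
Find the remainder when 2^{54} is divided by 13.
By Fermat: 2^{12} ≡ 1 mod 13. 54 = 4×12 + 6. So 2^{54} ≡ 2^{6} ≡ 12 mod 13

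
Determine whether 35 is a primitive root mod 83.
ord_83(35) divides 82. For each prime q|82: 35^{41}≡82, 35^{2}≡63, none ≡ 1. So 35 has order 82 and is a primitive root mod 83.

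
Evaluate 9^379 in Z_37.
Using Fermat: 9^{36} ≡ 1 mod 37. 379 ≡ 19 mod 36. So 9^{379} ≡ 9^{19} ≡ 9 mod 37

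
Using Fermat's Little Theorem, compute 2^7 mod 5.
By Fermat: 2^{4} ≡ 1 mod 5. So 2^{7} = 2^{4} · 2^{3} ≡ 2^{3} ≡ 3 mod 5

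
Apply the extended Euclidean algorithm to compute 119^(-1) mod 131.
Extended GCD: 119(-11) + 131(10) = 1. So 119^(-1) ≡ -11 ≡ 120 mod 131. Verify: 119 × 120 = 14280 ≡ 1 mod 131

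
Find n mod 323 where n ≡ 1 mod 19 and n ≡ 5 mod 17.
M = 19 × 17 = 323. M₁ = 17, y₁ ≡ 9 mod 19. M₂ = 19, y₂ ≡ 9 mod 17. n = 1×17×9 + 5×19×9 ≡ 39 mod 323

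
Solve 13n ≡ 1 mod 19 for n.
Since 19 is prime, by Fermat 13^(-1) ≡ 13^{17} ≡ 3 mod 19. Verify: 13 × 3 = 39 ≡ 1 mod 19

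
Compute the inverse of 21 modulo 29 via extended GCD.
Extended GCD: 21(-11) + 29(8) = 1. So 21^(-1) ≡ -11 ≡ 18 (mod 29). Verify: 21 × 18 = 378 ≡ 1 (mod 29)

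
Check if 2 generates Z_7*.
2^{3} ≡ 1 (mod 7) and 3 < 6, so ord_7(2) = 3 ≠ 6 and 2 is not a primitive root.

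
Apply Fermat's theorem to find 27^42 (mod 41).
By Fermat: 27^{40} ≡ 1 (mod 41). So 27^{42} = 27^{40} · 27^{2} ≡ 27^{2} ≡ 32 (mod 41)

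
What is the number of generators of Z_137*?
Number of primitive roots mod 137 = φ(p-1) = φ(136) = 64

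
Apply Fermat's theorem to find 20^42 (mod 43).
By Fermat's Little Theorem, 20^{42} ≡ 1 (mod 43) since 43 is prime and gcd(20, 43) = 1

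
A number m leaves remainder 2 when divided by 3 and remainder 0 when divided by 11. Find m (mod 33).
M = 3 × 11 = 33. M₁ = 11, y₁ ≡ 2 (mod 3). M₂ = 3, y₂ ≡ 4 (mod 11). m = 2×11×2 + 0×3×4 ≡ 11 (mod 33)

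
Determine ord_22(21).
Powers of 21 mod 22: 21^1≡21, 21^2≡1. So the order of 21 is 2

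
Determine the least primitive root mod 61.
g = 2. Powers: [2, 4, 8, 16, 32, 3, 6, 12, 24, 48, ...] generates all 60 non-zero residues.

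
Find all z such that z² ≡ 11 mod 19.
The square roots of 11 mod 19 are 7 and 12. Verify: 7² = 49 ≡ 11 mod 19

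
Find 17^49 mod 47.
Using Fermat: 17^{46} ≡ 1 mod 47. 49 ≡ 3 mod 46. So 17^{49} ≡ 17^{3} ≡ 25 mod 47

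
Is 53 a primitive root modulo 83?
ord_83(53) divides 82. For each prime q|82: 53^{41}≡82, 53^{2}≡70, none ≡ 1. So 53 has order 82 and is a primitive root mod 83.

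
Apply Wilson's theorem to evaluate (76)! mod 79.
(78)! = (76)! × (77) × (78) ≡ -1 (mod 79). So (76)! ≡ -1 × [(78)(77)]^(-1) ≡ 39 (mod 79)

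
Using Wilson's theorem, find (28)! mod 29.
By Wilson's theorem, (28)! ≡ -1 ≡ 28 mod 29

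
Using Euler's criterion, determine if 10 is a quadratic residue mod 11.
By Euler's criterion: 10^{5} ≡ 10 mod 11. Since this equals -1 (≡ 10), 10 is not a QR.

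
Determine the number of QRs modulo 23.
For prime 23, there are (p-1)/2 = (23-1)/2 = 11 quadratic residues (excluding 0).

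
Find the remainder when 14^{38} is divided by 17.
By Fermat: 14^{16} ≡ 1 mod 17. 38 = 2×16 + 6. So 14^{38} ≡ 14^{6} ≡ 15 mod 17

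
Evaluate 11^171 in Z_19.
Using Fermat: 11^{18} ≡ 1 (mod 19). 171 ≡ 9 (mod 18). So 11^{171} ≡ 11^{9} ≡ 1 (mod 19)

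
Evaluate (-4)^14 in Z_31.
By repeated squaring (mod 31): (-4)^{1}≡27, (-4)^{2}≡16, (-4)^{4}≡8, (-4)^{8}≡2. Then (-4)^{14} = (-4)^{8+4+2} ≡ 2 × 8 × 16 ≡ 8 (mod 31)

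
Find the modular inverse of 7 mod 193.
Since 193 is prime, by Fermat 7^(-1) ≡ 7^{191} ≡ 138 mod 193. Verify: 7 × 138 = 966 ≡ 1 mod 193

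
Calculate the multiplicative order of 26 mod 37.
Powers of 26 mod 37: 26^1≡26, 26^2≡10, 26^3≡1. So the order of 26 is 3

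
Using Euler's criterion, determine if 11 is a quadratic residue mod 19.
By Euler's criterion: 11^{9} ≡ 1 mod 19. Since this equals 1, 11 is a QR.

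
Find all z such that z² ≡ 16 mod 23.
The square roots of 16 mod 23 are 4 and 19. Verify: 4² = 16 ≡ 16 mod 23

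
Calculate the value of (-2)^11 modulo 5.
Using Fermat: (-2)^{4} ≡ 1 mod 5. 11 ≡ 3 mod 4. So (-2)^{11} ≡ (-2)^{3} ≡ 2 mod 5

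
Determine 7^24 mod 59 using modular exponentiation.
By repeated squaring (mod 59): 7^{1}≡7, 7^{2}≡49, 7^{4}≡41, 7^{8}≡29, 7^{16}≡15. Then 7^{24} = 7^{16+8} ≡ 15 × 29 ≡ 22 (mod 59)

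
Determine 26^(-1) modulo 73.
Since 73 is prime, by Fermat 26^(-1) ≡ 26^{71} ≡ 59 mod 73. Verify: 26 × 59 = 1534 ≡ 1 mod 73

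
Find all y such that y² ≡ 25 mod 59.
The square roots of 25 mod 59 are 5 and 54. Verify: 5² = 25 ≡ 25 mod 59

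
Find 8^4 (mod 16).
8^{4} = 4096 ≡ 0 (mod 16)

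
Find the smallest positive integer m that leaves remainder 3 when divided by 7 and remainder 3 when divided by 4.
M = 7 × 4 = 28. M₁ = 4, y₁ ≡ 2 mod 7. M₂ = 7, y₂ ≡ 3 mod 4. m = 3×4×2 + 3×7×3 ≡ 3 mod 28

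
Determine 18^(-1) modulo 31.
Since 31 is prime, by Fermat 18^(-1) ≡ 18^{29} ≡ 19 (mod 31). Verify: 18 × 19 = 342 ≡ 1 (mod 31)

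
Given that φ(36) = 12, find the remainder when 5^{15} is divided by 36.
By Euler: 5^{12} ≡ 1 (mod 36) since gcd(5, 36) = 1. 15 = 1×12 + 3. So 5^{15} ≡ 5^{3} ≡ 17 (mod 36)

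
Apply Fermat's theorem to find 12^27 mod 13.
By Fermat: 12^{12} ≡ 1 mod 13. 27 = 2×12 + 3. So 12^{27} ≡ 12^{3} ≡ 12 mod 13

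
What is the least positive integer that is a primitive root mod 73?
g = 5. For each prime q|72: 5^{36}≡72, 5^{24}≡8, none ≡ 1, so ord_73(5) = 72 and 5 is a primitive root.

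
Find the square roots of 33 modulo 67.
The square roots of 33 mod 67 are 10 and 57. Verify: 10² = 100 ≡ 33 (mod 67)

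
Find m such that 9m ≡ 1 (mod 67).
Since 67 is prime, by Fermat 9^(-1) ≡ 9^{65} ≡ 15 (mod 67). Verify: 9 × 15 = 135 ≡ 1 (mod 67)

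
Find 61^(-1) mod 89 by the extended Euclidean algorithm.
Extended GCD: 61(-35) + 89(24) = 1. So 61^(-1) ≡ -35 ≡ 54 mod 89. Verify: 61 × 54 = 3294 ≡ 1 mod 89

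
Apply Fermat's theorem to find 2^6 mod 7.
By Fermat's Little Theorem, 2^{6} ≡ 1 mod 7 since 7 is prime and gcd(2, 7) = 1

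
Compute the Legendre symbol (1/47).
(1/47) = 1^{23} mod 47 = 1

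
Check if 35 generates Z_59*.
35^{29} ≡ 1 mod 59 and 29 < 58, so ord_59(35) = 29 ≠ 58 and 35 is not a primitive root.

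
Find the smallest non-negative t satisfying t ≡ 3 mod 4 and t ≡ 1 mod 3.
M = 4 × 3 = 12. M₁ = 3, y₁ ≡ 3 mod 4. M₂ = 4, y₂ ≡ 1 mod 3. t = 3×3×3 + 1×4×1 ≡ 7 mod 12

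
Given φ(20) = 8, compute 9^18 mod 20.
By Euler: 9^{8} ≡ 1 (mod 20) since gcd(9, 20) = 1. 18 = 2×8 + 2. So 9^{18} ≡ 9^{2} ≡ 1 (mod 20)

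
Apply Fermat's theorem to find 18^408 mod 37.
By Fermat: 18^{36} ≡ 1 mod 37. 408 ≡ 12 mod 36. So 18^{408} ≡ 18^{12} ≡ 10 mod 37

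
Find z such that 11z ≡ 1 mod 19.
Since 19 is prime, by Fermat 11^(-1) ≡ 11^{17} ≡ 7 mod 19. Verify: 11 × 7 = 77 ≡ 1 mod 19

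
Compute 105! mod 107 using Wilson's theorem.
(106)! = (105)! × (106) ≡ -1 mod 107. So (105)! ≡ -1 × (106)^(-1) ≡ (-1)×(-1) = 1 mod 107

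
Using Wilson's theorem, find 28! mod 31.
(30)! = (28)! × (29) × (30) ≡ -1 (mod 31). So (28)! ≡ -1 × [(30)(29)]^(-1) ≡ 15 (mod 31)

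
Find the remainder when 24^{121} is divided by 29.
By Fermat: 24^{28} ≡ 1 mod 29. 121 = 4×28 + 9. So 24^{121} ≡ 24^{9} ≡ 25 mod 29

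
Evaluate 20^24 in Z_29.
By repeated squaring mod 29: 20^{1}≡20, 20^{2}≡23, 20^{4}≡7, 20^{8}≡20, 20^{16}≡23. Then 20^{24} = 20^{16+8} ≡ 23 × 20 ≡ 25 mod 29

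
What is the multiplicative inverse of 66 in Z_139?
Since 139 is prime, by Fermat 66^(-1) ≡ 66^{137} ≡ 99 mod 139. Verify: 66 × 99 = 6534 ≡ 1 mod 139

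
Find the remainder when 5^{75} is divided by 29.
By Fermat: 5^{28} ≡ 1 (mod 29). 75 = 2×28 + 19. So 5^{75} ≡ 5^{19} ≡ 22 (mod 29)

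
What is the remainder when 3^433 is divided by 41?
Using Fermat: 3^{40} ≡ 1 (mod 41). 433 ≡ 33 (mod 40). So 3^{433} ≡ 3^{33} ≡ 3 (mod 41)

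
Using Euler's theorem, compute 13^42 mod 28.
By Euler: 13^{12} ≡ 1 (mod 28) since gcd(13, 28) = 1. 42 = 3×12 + 6. So 13^{42} ≡ 13^{6} ≡ 1 (mod 28)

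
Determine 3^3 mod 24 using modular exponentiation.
3^{3} = 27 ≡ 3 mod 24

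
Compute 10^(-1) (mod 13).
Since 13 is prime, by Fermat 10^(-1) ≡ 10^{11} ≡ 4 (mod 13). Verify: 10 × 4 = 40 ≡ 1 (mod 13)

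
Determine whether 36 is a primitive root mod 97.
36^{6} ≡ 1 mod 97 and 6 < 96, so ord_97(36) = 6 ≠ 96 and 36 is not a primitive root.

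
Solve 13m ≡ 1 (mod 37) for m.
Since 37 is prime, by Fermat 13^(-1) ≡ 13^{35} ≡ 20 (mod 37). Verify: 13 × 20 = 260 ≡ 1 (mod 37)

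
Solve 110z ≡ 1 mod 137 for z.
Since 137 is prime, by Fermat 110^(-1) ≡ 110^{135} ≡ 71 mod 137. Verify: 110 × 71 = 7810 ≡ 1 mod 137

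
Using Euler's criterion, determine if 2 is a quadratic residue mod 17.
By Euler's criterion: 2^{8} ≡ 1 mod 17. Since this equals 1, 2 is a QR.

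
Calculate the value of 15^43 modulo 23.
Using Fermat: 15^{22} ≡ 1 (mod 23). 43 ≡ 21 (mod 22). So 15^{43} ≡ 15^{21} ≡ 20 (mod 23)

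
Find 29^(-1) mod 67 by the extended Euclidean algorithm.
Extended GCD: 29(-30) + 67(13) = 1. So 29^(-1) ≡ -30 ≡ 37 mod 67. Verify: 29 × 37 = 1073 ≡ 1 mod 67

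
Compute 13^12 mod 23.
By repeated squaring (mod 23): 13^{1}≡13, 13^{2}≡8, 13^{4}≡18, 13^{8}≡2. Then 13^{12} = 13^{8+4} ≡ 2 × 18 ≡ 13 (mod 23)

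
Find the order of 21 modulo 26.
Powers of 21 mod 26: 21^1≡21, 21^2≡25, 21^3≡5, 21^4≡1. So the order of 21 is 4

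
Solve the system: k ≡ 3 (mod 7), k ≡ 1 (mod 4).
M = 7 × 4 = 28. M₁ = 4, y₁ ≡ 2 (mod 7). M₂ = 7, y₂ ≡ 3 (mod 4). k = 3×4×2 + 1×7×3 ≡ 17 (mod 28)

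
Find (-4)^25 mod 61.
By repeated squaring mod 61: (-4)^{1}≡57, (-4)^{2}≡16, (-4)^{4}≡12, (-4)^{8}≡22, (-4)^{16}≡57. Then (-4)^{25} = (-4)^{16+8+1} ≡ 57 × 22 × 57 ≡ 47 mod 61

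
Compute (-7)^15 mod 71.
By repeated squaring (mod 71): (-7)^{1}≡64, (-7)^{2}≡49, (-7)^{4}≡58, (-7)^{8}≡27. Then (-7)^{15} = (-7)^{8+4+2+1} ≡ 27 × 58 × 49 × 64 ≡ 48 (mod 71)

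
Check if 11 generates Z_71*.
ord_71(11) divides 70. For each prime q|70: 11^{35}≡70, 11^{14}≡54, 11^{10}≡32, none ≡ 1. So 11 has order 70 and is a primitive root mod 71.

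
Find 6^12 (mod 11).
Using Fermat: 6^{10} ≡ 1 (mod 11). 12 ≡ 2 (mod 10). So 6^{12} ≡ 6^{2} ≡ 3 (mod 11)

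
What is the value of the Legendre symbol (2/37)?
(2/37) = 2^{18} mod 37 = -1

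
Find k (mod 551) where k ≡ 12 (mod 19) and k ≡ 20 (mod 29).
M = 19 × 29 = 551. M₁ = 29, y₁ ≡ 2 (mod 19). M₂ = 19, y₂ ≡ 26 (mod 29). k = 12×29×2 + 20×19×26 ≡ 107 (mod 551)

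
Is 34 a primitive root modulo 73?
ord_73(34) divides 72. For each prime q|72: 34^{36}≡72, 34^{24}≡64, none ≡ 1. So 34 has order 72 and is a primitive root mod 73.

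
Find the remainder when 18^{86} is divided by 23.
By Fermat: 18^{22} ≡ 1 mod 23. 86 = 3×22 + 20. So 18^{86} ≡ 18^{20} ≡ 12 mod 23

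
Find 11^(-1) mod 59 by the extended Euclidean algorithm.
Extended GCD: 11(-16) + 59(3) = 1. So 11^(-1) ≡ -16 ≡ 43 mod 59. Verify: 11 × 43 = 473 ≡ 1 mod 59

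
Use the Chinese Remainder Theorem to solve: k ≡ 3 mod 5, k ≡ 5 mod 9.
M = 5 × 9 = 45. M₁ = 9, y₁ ≡ 4 mod 5. M₂ = 5, y₂ ≡ 2 mod 9. k = 3×9×4 + 5×5×2 ≡ 23 mod 45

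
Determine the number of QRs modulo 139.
The squaring map on Z_139* is 2-to-1, so there are (138)/2 = 69 QRs.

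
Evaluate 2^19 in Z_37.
By repeated squaring mod 37: 2^{1}≡2, 2^{2}≡4, 2^{4}≡16, 2^{8}≡34, 2^{16}≡9. Then 2^{19} = 2^{16+2+1} ≡ 9 × 4 × 2 ≡ 35 mod 37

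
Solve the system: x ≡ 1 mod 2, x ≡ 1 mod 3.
M = 2 × 3 = 6. M₁ = 3, y₁ ≡ 1 mod 2. M₂ = 2, y₂ ≡ 2 mod 3. x = 1×3×1 + 1×2×2 ≡ 1 mod 6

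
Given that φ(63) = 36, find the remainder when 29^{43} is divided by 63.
By Euler: 29^{36} ≡ 1 (mod 63) since gcd(29, 63) = 1. 43 = 1×36 + 7. So 29^{43} ≡ 29^{7} ≡ 29 (mod 63)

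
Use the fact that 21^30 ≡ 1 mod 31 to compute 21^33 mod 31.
By Fermat: 21^{30} ≡ 1 mod 31. So 21^{33} = 21^{30} · 21^{3} ≡ 21^{3} ≡ 23 mod 31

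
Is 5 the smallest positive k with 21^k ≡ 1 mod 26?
Powers of 21 mod 26: 21^1≡21, 21^2≡25, 21^3≡5, 21^4≡1. Already 21^4≡1, so the order is 4 < 5. No, the actual order is 4.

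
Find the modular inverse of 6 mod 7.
Since 7 is prime, by Fermat 6^(-1) ≡ 6^{5} ≡ 6 mod 7. Verify: 6 × 6 = 36 ≡ 1 mod 7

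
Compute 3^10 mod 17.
By repeated squaring mod 17: 3^{1}≡3, 3^{2}≡9, 3^{4}≡13, 3^{8}≡16. Then 3^{10} = 3^{8+2} ≡ 16 × 9 ≡ 8 mod 17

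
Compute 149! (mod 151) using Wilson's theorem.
(150)! = (149)! × (150) ≡ -1 (mod 151). So (149)! ≡ -1 × (150)^(-1) ≡ (-1)×(-1) = 1 (mod 151)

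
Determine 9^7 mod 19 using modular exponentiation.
By repeated squaring (mod 19): 9^{1}≡9, 9^{2}≡5, 9^{4}≡6. Then 9^{7} = 9^{4+2+1} ≡ 6 × 5 × 9 ≡ 4 (mod 19)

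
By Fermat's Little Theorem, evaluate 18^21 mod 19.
By Fermat: 18^{18} ≡ 1 (mod 19). So 18^{21} = 18^{18} · 18^{3} ≡ 18^{3} ≡ 18 (mod 19)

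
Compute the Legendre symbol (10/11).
(10/11) = 10^{5} mod 11 = -1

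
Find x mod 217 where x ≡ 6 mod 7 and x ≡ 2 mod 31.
M = 7 × 31 = 217. M₁ = 31, y₁ ≡ 5 mod 7. M₂ = 7, y₂ ≡ 9 mod 31. x = 6×31×5 + 2×7×9 ≡ 188 mod 217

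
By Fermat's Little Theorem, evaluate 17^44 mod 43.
By Fermat: 17^{42} ≡ 1 mod 43. So 17^{44} = 17^{42} · 17^{2} ≡ 17^{2} ≡ 31 mod 43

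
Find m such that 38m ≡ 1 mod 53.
Since 53 is prime, by Fermat 38^(-1) ≡ 38^{51} ≡ 7 mod 53. Verify: 38 × 7 = 266 ≡ 1 mod 53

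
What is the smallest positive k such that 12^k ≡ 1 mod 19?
Powers of 12 mod 19: 12^1≡12, 12^2≡11, 12^3≡18, 12^4≡7, 12^5≡8, 12^6≡1. Order = 6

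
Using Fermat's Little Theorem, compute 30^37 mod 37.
By Fermat: 30^{36} ≡ 1 mod 37. So 30^{37} = 30^{36} · 30^{1} ≡ 30^{1} ≡ 30 mod 37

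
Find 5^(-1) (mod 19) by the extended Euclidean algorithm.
Extended GCD: 5(4) + 19(-1) = 1. So 5^(-1) ≡ 4 (mod 19). Verify: 5 × 4 = 20 ≡ 1 (mod 19)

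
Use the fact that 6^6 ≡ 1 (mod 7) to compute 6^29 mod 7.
By Fermat: 6^{6} ≡ 1 (mod 7). 29 = 4×6 + 5. So 6^{29} ≡ 6^{5} ≡ 6 (mod 7)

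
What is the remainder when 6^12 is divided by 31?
By repeated squaring (mod 31): 6^{1}≡6, 6^{2}≡5, 6^{4}≡25, 6^{8}≡5. Then 6^{12} = 6^{8+4} ≡ 5 × 25 ≡ 1 (mod 31)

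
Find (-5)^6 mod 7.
Using Fermat: (-5)^{6} ≡ 1 mod 7. 6 ≡ 0 mod 6. So (-5)^{6} ≡ (-5)^{0} ≡ 1 mod 7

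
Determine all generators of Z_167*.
There are φ(166) = 82 primitive roots mod 167: {5, 10, 13, 15, 17, 20, 23, 26, 30, 34, 35, 37, 39, 40, 41, 43, 45, 46, 51, 52, 53, 55, 59, 60, 67, 68, 69, 70, 71, 73, 74, 78, 79, 80, 82, 83, 86, 90, 91, 92, 95, 101, 102, 103, 104, 105, 106, 109, 110, 111, 113, 117, 118, 119, 120, 123, 125, 129, 131, 134, 135, 136, 138, 139, 140, 142, 143, 145, 146, 148, 149, 151, 153, 155, 156, 158, 159, 160, 161, 163, 164, 165}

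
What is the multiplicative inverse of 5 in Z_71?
Since 71 is prime, by Fermat 5^(-1) ≡ 5^{69} ≡ 57 (mod 71). Verify: 5 × 57 = 285 ≡ 1 (mod 71)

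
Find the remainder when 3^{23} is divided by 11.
By Fermat: 3^{10} ≡ 1 mod 11. 23 = 2×10 + 3. So 3^{23} ≡ 3^{3} ≡ 5 mod 11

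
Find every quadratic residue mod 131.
Squares in Z_131*: {1, 3, 4, 5, 7, 9, 11, 12, 13, 15, 16, 20, 21, 25, 27, 28, 33, 34, 35, 36, 38, 39, 41, 43, 44, 45, 46, 48, 49, 52, 53, 55, 58, 59, 60, 61, 62, 63, 64, 65, 74, 75, 77, 80, 81, 84, 89, 91, 94, 99, 100, 101, 102, 105, 107, 108, 109, 112, 113, 114, 117, 121, 123, 125, 129}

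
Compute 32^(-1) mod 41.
Since 41 is prime, by Fermat 32^(-1) ≡ 32^{39} ≡ 9 mod 41. Verify: 32 × 9 = 288 ≡ 1 mod 41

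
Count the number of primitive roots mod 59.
A prime p has φ(p-1) primitive roots; here φ(58) = 28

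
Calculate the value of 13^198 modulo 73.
Using Fermat: 13^{72} ≡ 1 (mod 73). 198 ≡ 54 (mod 72). So 13^{198} ≡ 13^{54} ≡ 27 (mod 73)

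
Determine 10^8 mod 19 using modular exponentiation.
By repeated squaring mod 19: 10^{1}≡10, 10^{2}≡5, 10^{4}≡6, 10^{8}≡17. So 10^{8} ≡ 17 mod 19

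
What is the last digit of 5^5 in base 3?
Using Fermat: 5^{2} ≡ 1 mod 3. 5 ≡ 1 mod 2. So 5^{5} ≡ 5^{1} ≡ 2 mod 3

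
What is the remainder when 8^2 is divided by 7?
8^{2} = 64 ≡ 1 (mod 7)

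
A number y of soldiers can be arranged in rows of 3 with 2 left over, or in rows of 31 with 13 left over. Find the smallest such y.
M = 3 × 31 = 93. M₁ = 31, y₁ ≡ 1 (mod 3). M₂ = 3, y₂ ≡ 21 (mod 31). y = 2×31×1 + 13×3×21 ≡ 44 (mod 93)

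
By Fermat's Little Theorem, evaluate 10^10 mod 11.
By Fermat's Little Theorem, 10^{10} ≡ 1 mod 11 since 11 is prime and gcd(10, 11) = 1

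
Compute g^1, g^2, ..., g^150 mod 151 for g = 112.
112^1, 112^2, ..., 112^{150} mod 151: [112, 11, 24, 121, 113, 123, 35, 145, 83, 85, 7, 29, 77, 17, 92, 36, 106, 94, 109, 128, 142, 49, 52, 86, 119, 40, 101, 138, 54, 8, 141, 88, 41, 62, 149, 78, 129, 103, 60, 76, 56, 81, 12, 136, 132, 137, 93, 148, 117, 118, 79, 90, 114, 84, 46, 18, 53, 47, 130, 64, 71, 100, 26, 43, 135, 20, 126, 69, 27, 4, 146, 44, 96, 31, 150, 39, 140, 127, 30, 38, 28, 116, 6, 68, 66, 144, 122, 74, 134, 59, 115, 45, 57, 42, 23, 9, 102, 99, 65, 32, 111, 50, 13, 97, 143, 10, 63, 110, 89, 2, 73, 22, 48, 91, 75, 95, 70, 139, 15, 19, 14, 58, 3, 34, 33, 72, 61, 37, 67, 105, 133, 98, 104, 21, 87, 80, 51, 125, 108, 16, 131, 25, 82, 124, 147, 5, 107, 55, 120, 1]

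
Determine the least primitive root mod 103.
g = 5. For each prime q|102: 5^{51}≡102, 5^{34}≡56, 5^{6}≡72, none ≡ 1, so ord_103(5) = 102 and 5 is a primitive root.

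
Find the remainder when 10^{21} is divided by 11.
By Fermat: 10^{10} ≡ 1 (mod 11). 21 = 2×10 + 1. So 10^{21} ≡ 10^{1} ≡ 10 (mod 11)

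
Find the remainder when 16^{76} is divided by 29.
By Fermat: 16^{28} ≡ 1 mod 29. 76 = 2×28 + 20. So 16^{76} ≡ 16^{20} ≡ 20 mod 29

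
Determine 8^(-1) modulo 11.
Since 11 is prime, by Fermat 8^(-1) ≡ 8^{9} ≡ 7 mod 11. Verify: 8 × 7 = 56 ≡ 1 mod 11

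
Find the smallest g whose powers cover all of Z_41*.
g = 6. For each prime q|40: 6^{20}≡40, 6^{8}≡10, none ≡ 1, so ord_41(6) = 40 and 6 is a primitive root.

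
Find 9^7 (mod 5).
Using Fermat: 9^{4} ≡ 1 (mod 5). 7 ≡ 3 (mod 4). So 9^{7} ≡ 9^{3} ≡ 4 (mod 5)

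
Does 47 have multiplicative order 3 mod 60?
Powers of 47 mod 60: 47^1≡47, 47^2≡49, 47^3≡23, 47^4≡1. 47^3≡23≢1, so ord ≠ 3. No, the actual order is 4.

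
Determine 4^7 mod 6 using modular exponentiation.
By repeated squaring (mod 6): 4^{1}≡4, 4^{2}≡4, 4^{4}≡4. Then 4^{7} = 4^{4+2+1} ≡ 4 × 4 × 4 ≡ 4 (mod 6)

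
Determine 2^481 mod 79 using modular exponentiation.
Using Fermat: 2^{78} ≡ 1 mod 79. 481 ≡ 13 mod 78. So 2^{481} ≡ 2^{13} ≡ 55 mod 79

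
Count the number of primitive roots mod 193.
A prime p has φ(p-1) primitive roots; here φ(192) = 64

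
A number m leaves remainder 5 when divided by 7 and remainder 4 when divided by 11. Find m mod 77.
M = 7 × 11 = 77. M₁ = 11, y₁ ≡ 2 mod 7. M₂ = 7, y₂ ≡ 8 mod 11. m = 5×11×2 + 4×7×8 ≡ 26 mod 77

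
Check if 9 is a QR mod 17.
By Euler's criterion: 9^{8} ≡ 1 mod 17. Since this equals 1, 9 is a QR.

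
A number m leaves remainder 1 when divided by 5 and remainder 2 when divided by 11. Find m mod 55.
M = 5 × 11 = 55. M₁ = 11, y₁ ≡ 1 mod 5. M₂ = 5, y₂ ≡ 9 mod 11. m = 1×11×1 + 2×5×9 ≡ 46 mod 55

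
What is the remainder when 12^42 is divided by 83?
By repeated squaring (mod 83): 12^{1}≡12, 12^{2}≡61, 12^{4}≡69, 12^{8}≡30, 12^{16}≡70, 12^{32}≡3. Then 12^{42} = 12^{32+8+2} ≡ 3 × 30 × 61 ≡ 12 (mod 83)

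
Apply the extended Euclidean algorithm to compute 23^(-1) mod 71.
Extended GCD: 23(34) + 71(-11) = 1. So 23^(-1) ≡ 34 (mod 71). Verify: 23 × 34 = 782 ≡ 1 (mod 71)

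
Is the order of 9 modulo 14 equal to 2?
Powers of 9 mod 14: 9^1≡9, 9^2≡11, 9^3≡1. 9^2≡11≢1, so ord ≠ 2. No, the actual order is 3.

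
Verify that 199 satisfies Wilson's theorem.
(198)! mod 199 = 198. Since this equals -1 (mod 199), Wilson confirms 199 is prime.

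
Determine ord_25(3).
Powers of 3 mod 25: 3^1≡3, 3^2≡9, 3^3≡2, 3^4≡6, 3^5≡18, 3^6≡4, 3^7≡12, 3^8≡11, 3^9≡8, 3^10≡24, 3^11≡22, 3^12≡16, 3^13≡23, 3^14≡19, 3^15≡7, 3^16≡21, 3^17≡13, 3^18≡14, 3^19≡17, 3^20≡1. Order = 20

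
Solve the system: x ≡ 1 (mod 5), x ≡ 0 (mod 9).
M = 5 × 9 = 45. M₁ = 9, y₁ ≡ 4 (mod 5). M₂ = 5, y₂ ≡ 2 (mod 9). x = 1×9×4 + 0×5×2 ≡ 36 (mod 45)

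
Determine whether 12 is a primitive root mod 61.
12^{15} ≡ 1 mod 61 and 15 < 60, so ord_61(12) = 15 ≠ 60 and 12 is not a primitive root.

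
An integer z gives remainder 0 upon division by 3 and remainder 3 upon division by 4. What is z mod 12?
M = 3 × 4 = 12. M₁ = 4, y₁ ≡ 1 mod 3. M₂ = 3, y₂ ≡ 3 mod 4. z = 0×4×1 + 3×3×3 ≡ 3 mod 12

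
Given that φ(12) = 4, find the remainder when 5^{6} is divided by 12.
By Euler: 5^{4} ≡ 1 mod 12 since gcd(5, 12) = 1. 6 = 1×4 + 2. So 5^{6} ≡ 5^{2} ≡ 1 mod 12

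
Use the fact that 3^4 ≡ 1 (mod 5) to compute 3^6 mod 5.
By Fermat: 3^{4} ≡ 1 (mod 5). So 3^{6} = 3^{4} · 3^{2} ≡ 3^{2} ≡ 4 (mod 5)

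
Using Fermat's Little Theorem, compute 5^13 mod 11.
By Fermat: 5^{10} ≡ 1 (mod 11). So 5^{13} = 5^{10} · 5^{3} ≡ 5^{3} ≡ 4 (mod 11)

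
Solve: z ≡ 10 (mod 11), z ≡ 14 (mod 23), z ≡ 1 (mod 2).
M = 11 × 23 × 2 = 506. M₁ = 46, y₁ ≡ 6 (mod 11). M₂ = 22, y₂ ≡ 22 (mod 23). M₃ = 253, y₃ ≡ 1 (mod 2). z = 10×46×6 + 14×22×22 + 1×253×1 ≡ 175 (mod 506)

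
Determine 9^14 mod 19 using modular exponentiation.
By repeated squaring mod 19: 9^{1}≡9, 9^{2}≡5, 9^{4}≡6, 9^{8}≡17. Then 9^{14} = 9^{8+4+2} ≡ 17 × 6 × 5 ≡ 16 mod 19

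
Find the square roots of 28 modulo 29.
The square roots of 28 mod 29 are 12 and 17. Verify: 12² = 144 ≡ 28 (mod 29)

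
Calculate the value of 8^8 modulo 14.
By repeated squaring mod 14: 8^{1}≡8, 8^{2}≡8, 8^{4}≡8, 8^{8}≡8. So 8^{8} ≡ 8 mod 14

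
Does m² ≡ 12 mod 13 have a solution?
By Euler's criterion: 12^{6} ≡ 1 mod 13. Since this equals 1, 12 is a QR.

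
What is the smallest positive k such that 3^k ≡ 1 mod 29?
Powers of 3 mod 29: 3^1≡3, 3^2≡9, 3^3≡27, 3^4≡23, 3^5≡11, 3^6≡4, 3^7≡12, 3^8≡7, 3^9≡21, 3^10≡5, 3^11≡15, 3^12≡16, 3^13≡19, 3^14≡28, 3^15≡26, 3^16≡20, 3^17≡2, 3^18≡6, 3^19≡18, 3^20≡25, 3^21≡17, 3^22≡22, 3^23≡8, 3^24≡24, 3^25≡14, 3^26≡13, 3^27≡10, 3^28≡1. Order = 28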